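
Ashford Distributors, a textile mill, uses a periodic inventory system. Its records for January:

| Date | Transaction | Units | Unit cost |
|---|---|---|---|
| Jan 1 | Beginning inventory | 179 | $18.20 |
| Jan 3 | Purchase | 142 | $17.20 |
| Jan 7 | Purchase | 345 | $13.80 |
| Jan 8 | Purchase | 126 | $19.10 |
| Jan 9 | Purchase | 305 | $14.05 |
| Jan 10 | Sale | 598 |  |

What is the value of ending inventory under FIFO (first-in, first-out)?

Jan 10, 598 sold [FIFO — oldest first]: 179 @ $18.20 + 142 @ $17.20 + 277 @ $13.80 = $9,522.80
Ending inventory: 68 @ $13.80 + 126 @ $19.10 + 305 @ $14.05 = $7,630.25

Ending inventory = $7,630.25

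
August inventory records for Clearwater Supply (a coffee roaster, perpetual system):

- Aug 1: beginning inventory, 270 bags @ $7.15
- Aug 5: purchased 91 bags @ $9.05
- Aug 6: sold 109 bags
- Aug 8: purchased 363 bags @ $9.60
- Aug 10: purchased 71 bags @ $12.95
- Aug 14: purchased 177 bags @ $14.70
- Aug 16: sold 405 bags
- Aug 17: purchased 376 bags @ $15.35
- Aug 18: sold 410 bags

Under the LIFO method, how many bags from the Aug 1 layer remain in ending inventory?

252

Aug 6, 109 sold [LIFO — newest first]: 91 @ $9.05 + 18 @ $7.15 = $952.25
Aug 16, 405 sold [LIFO — newest first]: 177 @ $14.70 + 71 @ $12.95 + 157 @ $9.60 = $5,028.55
Aug 18, 410 sold [LIFO — newest first]: 376 @ $15.35 + 34 @ $9.60 = $6,098.00
Total COGS = $952.25 + $5,028.55 + $6,098.00 = $12,078.80
Ending inventory: 252 @ $7.15 + 172 @ $9.60 = $3,453.00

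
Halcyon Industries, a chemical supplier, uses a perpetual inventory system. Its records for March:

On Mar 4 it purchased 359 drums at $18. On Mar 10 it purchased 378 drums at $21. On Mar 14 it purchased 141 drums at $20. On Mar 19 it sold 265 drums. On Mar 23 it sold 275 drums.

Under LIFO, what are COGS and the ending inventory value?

Mar 19, 265 sold [LIFO — newest first]: 141 @ $20 + 124 @ $21 = $5,424
Mar 23, 275 sold [LIFO — newest first]: 254 @ $21 + 21 @ $18 = $5,712
Total COGS = $5,424 + $5,712 = $11,136
Ending inventory: 338 @ $18 = $6,084
Check: goods available $17,220 = COGS $11,136 + ending $6,084

COGS = $11,136; ending inventory = $6,084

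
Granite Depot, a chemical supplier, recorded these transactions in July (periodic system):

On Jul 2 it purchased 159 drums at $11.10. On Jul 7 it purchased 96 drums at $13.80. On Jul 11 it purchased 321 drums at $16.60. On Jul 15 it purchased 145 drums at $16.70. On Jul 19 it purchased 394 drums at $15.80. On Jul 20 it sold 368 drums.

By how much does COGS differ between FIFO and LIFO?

$848.90

FIFO COGS: 159 @ $11.10 + 96 @ $13.80 + 113 @ $16.60 = $4,965.50
LIFO COGS: 368 @ $15.80 = $5,814.40
Difference = |$4,965.50 − $5,814.40| = $848.90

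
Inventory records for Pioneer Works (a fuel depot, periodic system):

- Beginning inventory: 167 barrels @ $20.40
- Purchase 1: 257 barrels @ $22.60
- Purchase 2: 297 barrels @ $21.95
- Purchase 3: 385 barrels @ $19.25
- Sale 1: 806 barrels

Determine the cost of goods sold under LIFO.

COGS = $16,732.80

Sale 1 (806) [LIFO — newest first]: 385 @ $19.25 + 297 @ $21.95 + 124 @ $22.60 = $16,732.80
Ending inventory: 167 @ $20.40 + 133 @ $22.60 = $6,412.60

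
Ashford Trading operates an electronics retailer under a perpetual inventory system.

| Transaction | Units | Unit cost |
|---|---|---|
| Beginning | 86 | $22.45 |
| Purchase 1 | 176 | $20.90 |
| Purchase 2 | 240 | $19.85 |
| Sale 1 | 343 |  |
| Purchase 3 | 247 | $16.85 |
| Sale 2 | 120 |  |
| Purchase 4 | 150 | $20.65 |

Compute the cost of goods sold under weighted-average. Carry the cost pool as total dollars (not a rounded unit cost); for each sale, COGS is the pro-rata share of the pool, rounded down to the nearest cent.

COGS = $9,288.80

After Beginning: 86 on hand, pool $1,930.70 (≈ $22.4500 each)
After Purchase 1: 262 on hand, pool $5,609.10 (≈ $21.4088 each)
After Purchase 2: 502 on hand, pool $10,373.10 (≈ $20.6635 each)
Sale 1, sell 343: 343/502 × $10,373.10 → $7,087.59
After Purchase 3: 406 on hand, pool $7,447.46 (≈ $18.3435 each)
Sale 2, sell 120: 120/406 × $7,447.46 → $2,201.21
After Purchase 4: 436 on hand, pool $8,343.75 (≈ $19.1370 each)
Total COGS = $7,087.59 + $2,201.21 = $9,288.80
Ending inventory (cost pool remaining) = $8,343.75
Check: goods available $17,632.55 = COGS $9,288.80 + ending $8,343.75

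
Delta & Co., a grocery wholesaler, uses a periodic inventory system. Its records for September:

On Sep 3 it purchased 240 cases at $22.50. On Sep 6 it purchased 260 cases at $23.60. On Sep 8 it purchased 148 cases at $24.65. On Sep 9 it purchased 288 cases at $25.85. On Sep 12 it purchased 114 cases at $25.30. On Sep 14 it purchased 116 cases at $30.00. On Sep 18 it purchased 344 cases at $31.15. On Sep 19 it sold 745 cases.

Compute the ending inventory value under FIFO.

Sep 19, 745 sold [FIFO — oldest first]: 240 @ $22.50 + 260 @ $23.60 + 148 @ $24.65 + 97 @ $25.85 = $17,691.65
Ending inventory: 191 @ $25.85 + 114 @ $25.30 + 116 @ $30.00 + 344 @ $31.15 = $22,017.15
Check: goods available $39,708.80 = COGS $17,691.65 + ending $22,017.15

Ending inventory = $22,017.15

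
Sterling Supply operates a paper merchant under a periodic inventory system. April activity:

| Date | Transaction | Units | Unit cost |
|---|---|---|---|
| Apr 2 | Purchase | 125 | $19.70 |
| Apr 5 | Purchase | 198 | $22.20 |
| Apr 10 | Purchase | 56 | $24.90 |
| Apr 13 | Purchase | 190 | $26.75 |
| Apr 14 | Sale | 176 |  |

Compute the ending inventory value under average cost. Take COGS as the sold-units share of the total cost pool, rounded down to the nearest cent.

Apr 14, sell 176: 176/569 × $13,335.00 → $4,124.71
Ending inventory (cost pool remaining) = $9,210.29

Ending inventory = $9,210.29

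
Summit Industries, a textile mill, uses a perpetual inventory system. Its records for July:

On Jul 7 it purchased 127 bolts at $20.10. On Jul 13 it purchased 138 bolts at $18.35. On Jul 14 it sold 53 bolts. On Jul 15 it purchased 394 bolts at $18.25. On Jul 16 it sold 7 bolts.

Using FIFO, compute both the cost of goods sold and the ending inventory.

Jul 14, 53 sold [FIFO — oldest first]: 53 @ $20.10 = $1,065.30
Jul 16, 7 sold [FIFO — oldest first]: 7 @ $20.10 = $140.70
Total COGS = $1,065.30 + $140.70 = $1,206.00
Ending inventory: 67 @ $20.10 + 138 @ $18.35 + 394 @ $18.25 = $11,069.50

COGS = $1,206.00; ending inventory = $11,069.50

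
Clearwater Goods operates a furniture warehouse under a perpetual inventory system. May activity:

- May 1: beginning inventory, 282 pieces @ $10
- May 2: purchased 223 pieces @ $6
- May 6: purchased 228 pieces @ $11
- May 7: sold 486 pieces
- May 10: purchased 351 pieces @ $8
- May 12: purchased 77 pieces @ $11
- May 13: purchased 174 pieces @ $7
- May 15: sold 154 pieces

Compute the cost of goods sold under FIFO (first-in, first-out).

May 7, 486 sold [FIFO — oldest first]: 282 @ $10 + 204 @ $6 = $4,044
May 15, 154 sold [FIFO — oldest first]: 19 @ $6 + 135 @ $11 = $1,599
Total COGS = $4,044 + $1,599 = $5,643
Ending inventory: 93 @ $11 + 351 @ $8 + 77 @ $11 + 174 @ $7 = $5,896

COGS = $5,643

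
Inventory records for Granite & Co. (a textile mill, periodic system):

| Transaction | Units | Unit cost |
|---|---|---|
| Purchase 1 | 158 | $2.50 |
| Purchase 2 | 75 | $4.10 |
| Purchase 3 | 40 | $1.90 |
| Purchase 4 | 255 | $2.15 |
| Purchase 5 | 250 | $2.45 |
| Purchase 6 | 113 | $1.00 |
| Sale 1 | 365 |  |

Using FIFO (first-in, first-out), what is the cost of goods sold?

Sale 1 (365) [FIFO — oldest first]: 158 @ $2.50 + 75 @ $4.10 + 40 @ $1.90 + 92 @ $2.15 = $976.30
Ending inventory: 163 @ $2.15 + 250 @ $2.45 + 113 @ $1.00 = $1,075.95
Check: goods available $2,052.25 = COGS $976.30 + ending $1,075.95

COGS = $976.30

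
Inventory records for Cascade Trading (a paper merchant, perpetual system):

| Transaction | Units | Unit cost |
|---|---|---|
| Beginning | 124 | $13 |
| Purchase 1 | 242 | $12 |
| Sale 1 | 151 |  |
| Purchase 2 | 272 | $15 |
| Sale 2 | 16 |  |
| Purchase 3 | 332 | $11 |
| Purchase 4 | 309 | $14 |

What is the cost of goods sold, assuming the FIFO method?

COGS = $2,128

Sale 1 (151) [FIFO — oldest first]: 124 @ $13 + 27 @ $12 = $1,936
Sale 2 (16) [FIFO — oldest first]: 16 @ $12 = $192
Total COGS = $1,936 + $192 = $2,128
Ending inventory: 199 @ $12 + 272 @ $15 + 332 @ $11 + 309 @ $14 = $14,446
Check: goods available $16,574 = COGS $2,128 + ending $14,446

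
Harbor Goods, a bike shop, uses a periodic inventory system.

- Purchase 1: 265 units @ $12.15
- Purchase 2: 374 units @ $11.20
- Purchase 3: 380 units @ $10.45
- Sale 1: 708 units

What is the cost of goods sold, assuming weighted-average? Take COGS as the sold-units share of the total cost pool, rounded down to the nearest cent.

Sale 1, sell 708: 708/1019 × $11,379.55 → $7,906.49
Ending inventory (cost pool remaining) = $3,473.06

COGS = $7,906.49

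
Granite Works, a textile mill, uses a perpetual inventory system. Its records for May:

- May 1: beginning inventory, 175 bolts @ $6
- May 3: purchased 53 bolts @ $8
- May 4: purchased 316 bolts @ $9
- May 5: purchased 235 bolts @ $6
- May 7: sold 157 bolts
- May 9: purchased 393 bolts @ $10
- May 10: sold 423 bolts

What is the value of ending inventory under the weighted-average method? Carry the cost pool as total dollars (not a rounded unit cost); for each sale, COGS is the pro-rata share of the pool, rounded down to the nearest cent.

Ending inventory = $4,959.73

After May 1: 175 on hand, pool $1,050.00 (≈ $6.0000 each)
After May 3: 228 on hand, pool $1,474.00 (≈ $6.4649 each)
After May 4: 544 on hand, pool $4,318.00 (≈ $7.9375 each)
After May 5: 779 on hand, pool $5,728.00 (≈ $7.3530 each)
May 7, sell 157: 157/779 × $5,728.00 → $1,154.42
After May 9: 1015 on hand, pool $8,503.58 (≈ $8.3779 each)
May 10, sell 423: 423/1015 × $8,503.58 → $3,543.85
Total COGS = $1,154.42 + $3,543.85 = $4,698.27
Ending inventory (cost pool remaining) = $4,959.73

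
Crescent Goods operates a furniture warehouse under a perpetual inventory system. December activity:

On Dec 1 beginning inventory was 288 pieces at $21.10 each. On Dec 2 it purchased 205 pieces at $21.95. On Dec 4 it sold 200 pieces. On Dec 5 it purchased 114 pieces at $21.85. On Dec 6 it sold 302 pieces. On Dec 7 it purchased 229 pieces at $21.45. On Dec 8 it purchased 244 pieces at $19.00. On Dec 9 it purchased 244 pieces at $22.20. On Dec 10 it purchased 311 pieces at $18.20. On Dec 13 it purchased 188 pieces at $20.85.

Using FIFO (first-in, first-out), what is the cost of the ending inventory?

Ending inventory = $26,839.10

Dec 4, 200 sold [FIFO — oldest first]: 200 @ $21.10 = $4,220.00
Dec 6, 302 sold [FIFO — oldest first]: 88 @ $21.10 + 205 @ $21.95 + 9 @ $21.85 = $6,553.20
Total COGS = $4,220.00 + $6,553.20 = $10,773.20
Ending inventory: 105 @ $21.85 + 229 @ $21.45 + 244 @ $19.00 + 244 @ $22.20 + 311 @ $18.20 + 188 @ $20.85 = $26,839.10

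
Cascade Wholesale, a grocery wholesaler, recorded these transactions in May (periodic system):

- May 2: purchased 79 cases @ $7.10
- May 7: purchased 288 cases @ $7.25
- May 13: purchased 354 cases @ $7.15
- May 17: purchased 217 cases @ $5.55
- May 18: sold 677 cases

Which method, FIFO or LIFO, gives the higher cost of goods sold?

FIFO

FIFO COGS: 79 @ $7.10 + 288 @ $7.25 + 310 @ $7.15 = $4,865.40
LIFO COGS: 217 @ $5.55 + 354 @ $7.15 + 106 @ $7.25 = $4,503.95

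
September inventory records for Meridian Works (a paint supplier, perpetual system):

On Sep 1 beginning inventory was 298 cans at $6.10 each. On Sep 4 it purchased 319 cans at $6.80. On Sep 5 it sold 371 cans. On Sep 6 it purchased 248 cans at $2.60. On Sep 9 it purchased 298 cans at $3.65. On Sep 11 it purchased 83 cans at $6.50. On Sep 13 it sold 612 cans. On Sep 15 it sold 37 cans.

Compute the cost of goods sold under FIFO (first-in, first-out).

Sep 5, 371 sold [FIFO — oldest first]: 298 @ $6.10 + 73 @ $6.80 = $2,314.20
Sep 13, 612 sold [FIFO — oldest first]: 246 @ $6.80 + 248 @ $2.60 + 118 @ $3.65 = $2,748.30
Sep 15, 37 sold [FIFO — oldest first]: 37 @ $3.65 = $135.05
Total COGS = $2,314.20 + $2,748.30 + $135.05 = $5,197.55
Ending inventory: 143 @ $3.65 + 83 @ $6.50 = $1,061.45

COGS = $5,197.55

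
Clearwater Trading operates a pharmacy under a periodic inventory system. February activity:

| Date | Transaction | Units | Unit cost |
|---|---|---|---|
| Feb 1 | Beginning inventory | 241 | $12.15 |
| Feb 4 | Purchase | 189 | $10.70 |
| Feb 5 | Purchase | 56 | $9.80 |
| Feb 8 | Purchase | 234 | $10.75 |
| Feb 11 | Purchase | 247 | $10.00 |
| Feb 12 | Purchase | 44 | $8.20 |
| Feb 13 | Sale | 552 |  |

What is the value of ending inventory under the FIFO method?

Feb 13, 552 sold [FIFO — oldest first]: 241 @ $12.15 + 189 @ $10.70 + 56 @ $9.80 + 66 @ $10.75 = $6,208.75
Ending inventory: 168 @ $10.75 + 247 @ $10.00 + 44 @ $8.20 = $4,636.80
Check: goods available $10,845.55 = COGS $6,208.75 + ending $4,636.80

Ending inventory = $4,636.80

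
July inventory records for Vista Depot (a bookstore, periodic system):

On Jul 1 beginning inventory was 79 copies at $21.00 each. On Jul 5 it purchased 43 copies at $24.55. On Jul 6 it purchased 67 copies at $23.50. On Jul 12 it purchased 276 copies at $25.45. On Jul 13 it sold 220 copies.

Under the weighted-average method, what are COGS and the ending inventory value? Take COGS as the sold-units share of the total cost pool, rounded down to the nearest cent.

COGS = $5,352.55; ending inventory = $5,960.80

Jul 13, sell 220: 220/465 × $11,313.35 → $5,352.55
Ending inventory (cost pool remaining) = $5,960.80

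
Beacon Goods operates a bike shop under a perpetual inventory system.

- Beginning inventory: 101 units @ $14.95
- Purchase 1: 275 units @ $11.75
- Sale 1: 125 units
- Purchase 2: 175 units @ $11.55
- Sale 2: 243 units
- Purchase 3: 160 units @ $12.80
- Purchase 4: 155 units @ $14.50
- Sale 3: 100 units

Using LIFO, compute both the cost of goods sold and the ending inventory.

COGS = $5,739.00; ending inventory = $5,318.95

Sale 1 (125) [LIFO — newest first]: 125 @ $11.75 = $1,468.75
Sale 2 (243) [LIFO — newest first]: 175 @ $11.55 + 68 @ $11.75 = $2,820.25
Sale 3 (100) [LIFO — newest first]: 100 @ $14.50 = $1,450.00
Total COGS = $1,468.75 + $2,820.25 + $1,450.00 = $5,739.00
Ending inventory: 101 @ $14.95 + 82 @ $11.75 + 160 @ $12.80 + 55 @ $14.50 = $5,318.95
Check: goods available $11,057.95 = COGS $5,739.00 + ending $5,318.95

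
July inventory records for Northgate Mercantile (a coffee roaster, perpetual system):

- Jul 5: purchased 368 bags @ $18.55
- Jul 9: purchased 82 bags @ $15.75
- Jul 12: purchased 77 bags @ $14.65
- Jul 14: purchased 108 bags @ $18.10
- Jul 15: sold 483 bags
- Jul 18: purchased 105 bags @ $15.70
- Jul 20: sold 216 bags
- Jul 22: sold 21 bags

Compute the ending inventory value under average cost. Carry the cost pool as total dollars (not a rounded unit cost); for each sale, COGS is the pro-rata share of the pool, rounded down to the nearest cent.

Ending inventory = $336.94

After Jul 5: 368 on hand, pool $6,826.40 (≈ $18.5500 each)
After Jul 9: 450 on hand, pool $8,117.90 (≈ $18.0398 each)
After Jul 12: 527 on hand, pool $9,245.95 (≈ $17.5445 each)
After Jul 14: 635 on hand, pool $11,200.75 (≈ $17.6390 each)
Jul 15, sell 483: 483/635 × $11,200.75 → $8,519.62
After Jul 18: 257 on hand, pool $4,329.63 (≈ $16.8468 each)
Jul 20, sell 216: 216/257 × $4,329.63 → $3,638.91
Jul 22, sell 21: 21/41 × $690.72 → $353.78
Total COGS = $8,519.62 + $3,638.91 + $353.78 = $12,512.31
Ending inventory (cost pool remaining) = $336.94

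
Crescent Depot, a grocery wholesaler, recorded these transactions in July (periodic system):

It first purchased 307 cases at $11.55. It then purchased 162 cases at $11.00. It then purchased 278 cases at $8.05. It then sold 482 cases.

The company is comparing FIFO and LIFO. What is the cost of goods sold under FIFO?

FIFO COGS: 307 @ $11.55 + 162 @ $11.00 + 13 @ $8.05 = $5,432.50
LIFO COGS: 278 @ $8.05 + 162 @ $11.00 + 42 @ $11.55 = $4,505.00

COGS = $5,432.50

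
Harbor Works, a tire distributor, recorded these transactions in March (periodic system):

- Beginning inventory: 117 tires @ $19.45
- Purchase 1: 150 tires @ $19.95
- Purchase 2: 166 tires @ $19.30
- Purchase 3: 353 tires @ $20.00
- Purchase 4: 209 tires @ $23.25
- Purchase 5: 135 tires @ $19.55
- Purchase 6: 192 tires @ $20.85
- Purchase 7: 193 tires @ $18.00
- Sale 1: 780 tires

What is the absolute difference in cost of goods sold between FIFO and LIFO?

$583.75

FIFO COGS: 117 @ $19.45 + 150 @ $19.95 + 166 @ $19.30 + 347 @ $20.00 = $15,411.95
LIFO COGS: 193 @ $18.00 + 192 @ $20.85 + 135 @ $19.55 + 209 @ $23.25 + 51 @ $20.00 = $15,995.70
Difference = |$15,411.95 − $15,995.70| = $583.75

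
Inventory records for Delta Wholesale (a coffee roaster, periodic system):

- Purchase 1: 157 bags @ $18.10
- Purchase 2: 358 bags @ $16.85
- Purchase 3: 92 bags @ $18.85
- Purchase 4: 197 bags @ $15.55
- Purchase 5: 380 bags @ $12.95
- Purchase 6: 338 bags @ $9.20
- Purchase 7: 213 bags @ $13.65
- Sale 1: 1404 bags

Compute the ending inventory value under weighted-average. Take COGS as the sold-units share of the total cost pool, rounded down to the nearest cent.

Sale 1, sell 1404: 1404/1735 × $24,609.60 → $19,914.62
Ending inventory (cost pool remaining) = $4,694.98
Check: goods available $24,609.60 = COGS $19,914.62 + ending $4,694.98

Ending inventory = $4,694.98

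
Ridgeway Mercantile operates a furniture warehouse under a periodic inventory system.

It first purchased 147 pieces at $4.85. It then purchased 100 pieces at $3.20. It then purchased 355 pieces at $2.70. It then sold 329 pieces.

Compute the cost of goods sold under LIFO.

COGS = $888.30

Sale 1 (329) [LIFO — newest first]: 329 @ $2.70 = $888.30
Ending inventory: 147 @ $4.85 + 100 @ $3.20 + 26 @ $2.70 = $1,103.15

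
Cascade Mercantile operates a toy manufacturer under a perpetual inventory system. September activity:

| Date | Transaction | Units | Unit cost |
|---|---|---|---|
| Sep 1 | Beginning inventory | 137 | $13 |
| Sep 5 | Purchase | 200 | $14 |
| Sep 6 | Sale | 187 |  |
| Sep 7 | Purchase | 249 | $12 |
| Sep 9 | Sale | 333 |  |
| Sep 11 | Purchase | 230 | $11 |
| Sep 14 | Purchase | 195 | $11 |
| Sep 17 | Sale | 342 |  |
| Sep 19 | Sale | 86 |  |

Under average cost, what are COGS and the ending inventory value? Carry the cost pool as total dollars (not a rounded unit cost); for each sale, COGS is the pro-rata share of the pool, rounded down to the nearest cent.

COGS = $11,537.45; ending inventory = $706.55

After Sep 1: 137 on hand, pool $1,781.00 (≈ $13.0000 each)
After Sep 5: 337 on hand, pool $4,581.00 (≈ $13.5935 each)
Sep 6, sell 187: 187/337 × $4,581.00 → $2,541.97
After Sep 7: 399 on hand, pool $5,027.03 (≈ $12.5991 each)
Sep 9, sell 333: 333/399 × $5,027.03 → $4,195.49
After Sep 11: 296 on hand, pool $3,361.54 (≈ $11.3566 each)
After Sep 14: 491 on hand, pool $5,506.54 (≈ $11.2149 each)
Sep 17, sell 342: 342/491 × $5,506.54 → $3,835.51
Sep 19, sell 86: 86/149 × $1,671.03 → $964.48
Total COGS = $2,541.97 + $4,195.49 + $3,835.51 + $964.48 = $11,537.45
Ending inventory (cost pool remaining) = $706.55
Check: goods available $12,244.00 = COGS $11,537.45 + ending $706.55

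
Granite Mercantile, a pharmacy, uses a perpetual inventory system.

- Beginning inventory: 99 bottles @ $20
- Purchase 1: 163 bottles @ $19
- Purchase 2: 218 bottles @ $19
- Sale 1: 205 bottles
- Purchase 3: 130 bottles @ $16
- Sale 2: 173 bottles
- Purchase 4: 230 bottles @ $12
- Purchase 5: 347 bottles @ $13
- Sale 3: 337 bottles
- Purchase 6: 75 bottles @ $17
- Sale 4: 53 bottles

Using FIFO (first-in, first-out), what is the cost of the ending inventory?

Ending inventory = $6,650

Sale 1 (205) [FIFO — oldest first]: 99 @ $20 + 106 @ $19 = $3,994
Sale 2 (173) [FIFO — oldest first]: 57 @ $19 + 116 @ $19 = $3,287
Sale 3 (337) [FIFO — oldest first]: 102 @ $19 + 130 @ $16 + 105 @ $12 = $5,278
Sale 4 (53) [FIFO — oldest first]: 53 @ $12 = $636
Total COGS = $3,994 + $3,287 + $5,278 + $636 = $13,195
Ending inventory: 72 @ $12 + 347 @ $13 + 75 @ $17 = $6,650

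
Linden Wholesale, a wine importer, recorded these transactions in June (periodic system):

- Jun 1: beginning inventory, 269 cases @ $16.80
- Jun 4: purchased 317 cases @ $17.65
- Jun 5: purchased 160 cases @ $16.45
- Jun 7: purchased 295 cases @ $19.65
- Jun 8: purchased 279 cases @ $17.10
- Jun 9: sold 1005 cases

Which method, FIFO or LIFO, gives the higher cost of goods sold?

LIFO

FIFO COGS: 269 @ $16.80 + 317 @ $17.65 + 160 @ $16.45 + 259 @ $19.65 = $17,835.60
LIFO COGS: 279 @ $17.10 + 295 @ $19.65 + 160 @ $16.45 + 271 @ $17.65 = $17,982.80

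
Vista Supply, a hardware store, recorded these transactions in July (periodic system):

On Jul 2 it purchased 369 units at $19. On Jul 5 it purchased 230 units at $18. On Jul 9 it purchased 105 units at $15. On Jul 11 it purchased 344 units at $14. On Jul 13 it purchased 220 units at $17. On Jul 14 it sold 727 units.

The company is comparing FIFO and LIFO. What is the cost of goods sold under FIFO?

FIFO COGS: 369 @ $19 + 230 @ $18 + 105 @ $15 + 23 @ $14 = $13,048
LIFO COGS: 220 @ $17 + 344 @ $14 + 105 @ $15 + 58 @ $18 = $11,175

COGS = $13,048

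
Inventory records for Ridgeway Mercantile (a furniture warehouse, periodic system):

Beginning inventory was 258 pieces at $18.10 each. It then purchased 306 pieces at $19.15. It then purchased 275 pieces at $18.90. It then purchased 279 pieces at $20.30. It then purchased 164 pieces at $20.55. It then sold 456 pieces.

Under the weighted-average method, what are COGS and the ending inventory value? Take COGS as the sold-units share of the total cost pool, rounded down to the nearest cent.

COGS = $8,807.38; ending inventory = $15,953.72

Sale 1, sell 456: 456/1282 × $24,761.10 → $8,807.38
Ending inventory (cost pool remaining) = $15,953.72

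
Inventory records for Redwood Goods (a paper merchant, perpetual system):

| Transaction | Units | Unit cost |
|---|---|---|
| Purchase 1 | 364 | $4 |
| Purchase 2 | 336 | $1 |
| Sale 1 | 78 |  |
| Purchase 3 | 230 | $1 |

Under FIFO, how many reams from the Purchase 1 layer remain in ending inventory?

Sale 1 (78) [FIFO — oldest first]: 78 @ $4 = $312
Ending inventory: 286 @ $4 + 336 @ $1 + 230 @ $1 = $1,710

286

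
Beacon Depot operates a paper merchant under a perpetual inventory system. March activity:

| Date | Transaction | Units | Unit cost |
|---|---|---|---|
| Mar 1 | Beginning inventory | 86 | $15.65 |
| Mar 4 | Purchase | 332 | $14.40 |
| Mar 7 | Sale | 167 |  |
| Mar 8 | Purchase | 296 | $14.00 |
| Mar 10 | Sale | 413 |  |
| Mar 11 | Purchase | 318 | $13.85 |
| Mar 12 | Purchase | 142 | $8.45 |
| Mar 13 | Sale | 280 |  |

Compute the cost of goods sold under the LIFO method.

Mar 7, 167 sold [LIFO — newest first]: 167 @ $14.40 = $2,404.80
Mar 10, 413 sold [LIFO — newest first]: 296 @ $14.00 + 117 @ $14.40 = $5,828.80
Mar 13, 280 sold [LIFO — newest first]: 142 @ $8.45 + 138 @ $13.85 = $3,111.20
Total COGS = $2,404.80 + $5,828.80 + $3,111.20 = $11,344.80
Ending inventory: 86 @ $15.65 + 48 @ $14.40 + 180 @ $13.85 = $4,530.10

COGS = $11,344.80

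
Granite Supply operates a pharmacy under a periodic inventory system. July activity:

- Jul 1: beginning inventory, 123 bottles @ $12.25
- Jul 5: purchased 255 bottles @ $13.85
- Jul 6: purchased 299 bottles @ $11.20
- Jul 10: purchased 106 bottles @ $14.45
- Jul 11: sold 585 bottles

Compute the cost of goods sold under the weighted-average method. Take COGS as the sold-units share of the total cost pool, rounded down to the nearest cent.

Jul 11, sell 585: 585/783 × $9,919.00 → $7,410.74
Ending inventory (cost pool remaining) = $2,508.26

COGS = $7,410.74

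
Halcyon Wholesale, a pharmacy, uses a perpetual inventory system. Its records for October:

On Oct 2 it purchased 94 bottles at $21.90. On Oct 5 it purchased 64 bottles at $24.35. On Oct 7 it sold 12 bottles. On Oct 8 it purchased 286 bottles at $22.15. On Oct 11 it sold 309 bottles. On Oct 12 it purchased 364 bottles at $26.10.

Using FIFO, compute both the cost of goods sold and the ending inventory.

Oct 7, 12 sold [FIFO — oldest first]: 12 @ $21.90 = $262.80
Oct 11, 309 sold [FIFO — oldest first]: 82 @ $21.90 + 64 @ $24.35 + 163 @ $22.15 = $6,964.65
Total COGS = $262.80 + $6,964.65 = $7,227.45
Ending inventory: 123 @ $22.15 + 364 @ $26.10 = $12,224.85
Check: goods available $19,452.30 = COGS $7,227.45 + ending $12,224.85

COGS = $7,227.45; ending inventory = $12,224.85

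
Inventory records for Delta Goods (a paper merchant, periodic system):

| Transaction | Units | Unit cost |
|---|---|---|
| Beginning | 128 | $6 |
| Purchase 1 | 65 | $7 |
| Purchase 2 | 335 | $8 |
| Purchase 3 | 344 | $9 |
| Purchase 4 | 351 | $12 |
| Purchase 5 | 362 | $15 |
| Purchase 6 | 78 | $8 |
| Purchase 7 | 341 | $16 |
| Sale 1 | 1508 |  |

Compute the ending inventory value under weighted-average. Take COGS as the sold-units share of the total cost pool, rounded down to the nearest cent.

Sale 1, sell 1508: 1508/2004 × $22,721.00 → $17,097.43
Ending inventory (cost pool remaining) = $5,623.57
Check: goods available $22,721.00 = COGS $17,097.43 + ending $5,623.57

Ending inventory = $5,623.57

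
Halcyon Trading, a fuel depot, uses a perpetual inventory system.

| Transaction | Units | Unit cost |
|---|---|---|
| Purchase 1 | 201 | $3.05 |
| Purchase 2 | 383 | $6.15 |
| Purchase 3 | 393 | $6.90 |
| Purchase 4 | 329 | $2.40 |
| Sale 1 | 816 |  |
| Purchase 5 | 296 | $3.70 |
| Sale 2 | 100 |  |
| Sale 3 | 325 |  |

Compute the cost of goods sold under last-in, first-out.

Sale 1 (816) [LIFO — newest first]: 329 @ $2.40 + 393 @ $6.90 + 94 @ $6.15 = $4,079.40
Sale 2 (100) [LIFO — newest first]: 100 @ $3.70 = $370.00
Sale 3 (325) [LIFO — newest first]: 196 @ $3.70 + 129 @ $6.15 = $1,518.55
Total COGS = $4,079.40 + $370.00 + $1,518.55 = $5,967.95
Ending inventory: 201 @ $3.05 + 160 @ $6.15 = $1,597.05

COGS = $5,967.95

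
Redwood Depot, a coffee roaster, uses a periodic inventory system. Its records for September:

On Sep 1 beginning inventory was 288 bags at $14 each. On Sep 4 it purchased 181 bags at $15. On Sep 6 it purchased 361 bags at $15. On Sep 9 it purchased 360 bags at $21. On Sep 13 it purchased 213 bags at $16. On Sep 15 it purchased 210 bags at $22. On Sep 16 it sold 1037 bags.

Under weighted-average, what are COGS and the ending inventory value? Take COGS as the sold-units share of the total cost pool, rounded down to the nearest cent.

COGS = $17,840.51; ending inventory = $9,909.49

Sep 16, sell 1037: 1037/1613 × $27,750.00 → $17,840.51
Ending inventory (cost pool remaining) = $9,909.49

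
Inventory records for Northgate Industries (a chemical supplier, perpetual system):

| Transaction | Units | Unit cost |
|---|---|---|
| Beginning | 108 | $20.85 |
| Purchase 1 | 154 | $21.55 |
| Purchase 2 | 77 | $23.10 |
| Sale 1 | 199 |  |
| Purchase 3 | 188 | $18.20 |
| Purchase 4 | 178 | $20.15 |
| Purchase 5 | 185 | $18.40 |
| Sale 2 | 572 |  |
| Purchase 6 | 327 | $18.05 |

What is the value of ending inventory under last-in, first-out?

Ending inventory = $8,391.20

Sale 1 (199) [LIFO — newest first]: 77 @ $23.10 + 122 @ $21.55 = $4,407.80
Sale 2 (572) [LIFO — newest first]: 185 @ $18.40 + 178 @ $20.15 + 188 @ $18.20 + 21 @ $21.55 = $10,864.85
Total COGS = $4,407.80 + $10,864.85 = $15,272.65
Ending inventory: 108 @ $20.85 + 11 @ $21.55 + 327 @ $18.05 = $8,391.20
Check: goods available $23,663.85 = COGS $15,272.65 + ending $8,391.20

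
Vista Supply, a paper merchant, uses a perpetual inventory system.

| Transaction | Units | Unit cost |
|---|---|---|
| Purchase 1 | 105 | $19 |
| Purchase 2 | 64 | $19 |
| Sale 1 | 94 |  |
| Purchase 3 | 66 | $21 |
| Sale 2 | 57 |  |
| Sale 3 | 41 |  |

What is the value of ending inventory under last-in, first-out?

Sale 1 (94) [LIFO — newest first]: 64 @ $19 + 30 @ $19 = $1,786
Sale 2 (57) [LIFO — newest first]: 57 @ $21 = $1,197
Sale 3 (41) [LIFO — newest first]: 9 @ $21 + 32 @ $19 = $797
Total COGS = $1,786 + $1,197 + $797 = $3,780
Ending inventory: 43 @ $19 = $817

Ending inventory = $817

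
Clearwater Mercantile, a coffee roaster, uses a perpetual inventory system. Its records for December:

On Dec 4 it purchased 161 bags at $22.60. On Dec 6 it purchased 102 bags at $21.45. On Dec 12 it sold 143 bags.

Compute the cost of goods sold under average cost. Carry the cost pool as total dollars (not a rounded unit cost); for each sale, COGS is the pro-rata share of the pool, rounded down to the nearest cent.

After Dec 4: 161 on hand, pool $3,638.60 (≈ $22.6000 each)
After Dec 6: 263 on hand, pool $5,826.50 (≈ $22.1540 each)
Dec 12, sell 143: 143/263 × $5,826.50 → $3,168.02
Ending inventory (cost pool remaining) = $2,658.48
Check: goods available $5,826.50 = COGS $3,168.02 + ending $2,658.48

COGS = $3,168.02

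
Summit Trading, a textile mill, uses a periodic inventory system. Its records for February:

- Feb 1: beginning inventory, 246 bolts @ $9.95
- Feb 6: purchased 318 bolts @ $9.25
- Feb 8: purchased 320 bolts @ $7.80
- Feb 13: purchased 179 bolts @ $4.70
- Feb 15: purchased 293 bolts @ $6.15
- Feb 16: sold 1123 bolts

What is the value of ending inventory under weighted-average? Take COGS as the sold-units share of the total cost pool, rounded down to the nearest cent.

Feb 16, sell 1123: 1123/1356 × $10,528.45 → $8,719.35
Ending inventory (cost pool remaining) = $1,809.10
Check: goods available $10,528.45 = COGS $8,719.35 + ending $1,809.10

Ending inventory = $1,809.10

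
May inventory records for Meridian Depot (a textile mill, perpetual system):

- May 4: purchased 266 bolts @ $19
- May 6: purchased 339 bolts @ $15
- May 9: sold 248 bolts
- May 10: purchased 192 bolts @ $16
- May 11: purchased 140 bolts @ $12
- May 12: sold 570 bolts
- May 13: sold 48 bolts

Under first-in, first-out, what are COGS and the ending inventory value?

May 9, 248 sold [FIFO — oldest first]: 248 @ $19 = $4,712
May 12, 570 sold [FIFO — oldest first]: 18 @ $19 + 339 @ $15 + 192 @ $16 + 21 @ $12 = $8,751
May 13, 48 sold [FIFO — oldest first]: 48 @ $12 = $576
Total COGS = $4,712 + $8,751 + $576 = $14,039
Ending inventory: 71 @ $12 = $852

COGS = $14,039; ending inventory = $852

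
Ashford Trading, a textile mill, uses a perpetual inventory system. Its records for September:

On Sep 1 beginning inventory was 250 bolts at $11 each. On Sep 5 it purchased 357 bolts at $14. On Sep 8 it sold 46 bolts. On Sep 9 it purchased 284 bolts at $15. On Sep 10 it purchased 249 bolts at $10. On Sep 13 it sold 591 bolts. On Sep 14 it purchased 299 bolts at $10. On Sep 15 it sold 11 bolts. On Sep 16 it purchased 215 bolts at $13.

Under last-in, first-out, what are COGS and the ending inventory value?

Sep 8, 46 sold [LIFO — newest first]: 46 @ $14 = $644
Sep 13, 591 sold [LIFO — newest first]: 249 @ $10 + 284 @ $15 + 58 @ $14 = $7,562
Sep 15, 11 sold [LIFO — newest first]: 11 @ $10 = $110
Total COGS = $644 + $7,562 + $110 = $8,316
Ending inventory: 250 @ $11 + 253 @ $14 + 288 @ $10 + 215 @ $13 = $11,967
Check: goods available $20,283 = COGS $8,316 + ending $11,967

COGS = $8,316; ending inventory = $11,967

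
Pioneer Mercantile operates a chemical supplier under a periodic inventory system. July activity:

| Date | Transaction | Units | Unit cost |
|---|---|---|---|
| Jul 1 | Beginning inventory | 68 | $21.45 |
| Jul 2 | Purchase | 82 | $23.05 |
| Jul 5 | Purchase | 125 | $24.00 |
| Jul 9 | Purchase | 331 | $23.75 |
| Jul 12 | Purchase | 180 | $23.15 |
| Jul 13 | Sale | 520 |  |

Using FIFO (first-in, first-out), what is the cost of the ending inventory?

Ending inventory = $6,209.50

Jul 13, 520 sold [FIFO — oldest first]: 68 @ $21.45 + 82 @ $23.05 + 125 @ $24.00 + 245 @ $23.75 = $12,167.45
Ending inventory: 86 @ $23.75 + 180 @ $23.15 = $6,209.50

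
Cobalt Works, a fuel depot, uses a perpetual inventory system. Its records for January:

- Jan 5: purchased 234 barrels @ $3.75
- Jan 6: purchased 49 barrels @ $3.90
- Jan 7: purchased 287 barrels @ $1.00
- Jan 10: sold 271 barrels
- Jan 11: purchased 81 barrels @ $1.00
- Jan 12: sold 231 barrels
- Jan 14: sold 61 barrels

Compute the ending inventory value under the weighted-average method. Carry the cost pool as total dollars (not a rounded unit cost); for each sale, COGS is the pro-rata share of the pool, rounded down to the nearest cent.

After Jan 5: 234 on hand, pool $877.50 (≈ $3.7500 each)
After Jan 6: 283 on hand, pool $1,068.60 (≈ $3.7760 each)
After Jan 7: 570 on hand, pool $1,355.60 (≈ $2.3782 each)
Jan 10, sell 271: 271/570 × $1,355.60 → $644.50
After Jan 11: 380 on hand, pool $792.10 (≈ $2.0845 each)
Jan 12, sell 231: 231/380 × $792.10 → $481.51
Jan 14, sell 61: 61/149 × $310.59 → $127.15
Total COGS = $644.50 + $481.51 + $127.15 = $1,253.16
Ending inventory (cost pool remaining) = $183.44

Ending inventory = $183.44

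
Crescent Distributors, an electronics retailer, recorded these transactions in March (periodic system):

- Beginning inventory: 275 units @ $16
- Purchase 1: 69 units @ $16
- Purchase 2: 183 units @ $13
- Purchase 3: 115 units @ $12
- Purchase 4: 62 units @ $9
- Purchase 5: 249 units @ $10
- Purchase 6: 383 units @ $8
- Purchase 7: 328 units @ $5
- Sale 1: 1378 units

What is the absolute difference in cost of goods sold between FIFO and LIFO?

$3,146

FIFO COGS: 275 @ $16 + 69 @ $16 + 183 @ $13 + 115 @ $12 + 62 @ $9 + 249 @ $10 + 383 @ $8 + 42 @ $5 = $15,585
LIFO COGS: 328 @ $5 + 383 @ $8 + 249 @ $10 + 62 @ $9 + 115 @ $12 + 183 @ $13 + 58 @ $16 = $12,439
Difference = |$15,585 − $12,439| = $3,146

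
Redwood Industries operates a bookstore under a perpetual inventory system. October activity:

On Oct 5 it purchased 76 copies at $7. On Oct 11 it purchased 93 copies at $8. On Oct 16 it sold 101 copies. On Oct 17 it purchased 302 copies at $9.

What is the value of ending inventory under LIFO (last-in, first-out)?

Oct 16, 101 sold [LIFO — newest first]: 93 @ $8 + 8 @ $7 = $800
Ending inventory: 68 @ $7 + 302 @ $9 = $3,194
Check: goods available $3,994 = COGS $800 + ending $3,194

Ending inventory = $3,194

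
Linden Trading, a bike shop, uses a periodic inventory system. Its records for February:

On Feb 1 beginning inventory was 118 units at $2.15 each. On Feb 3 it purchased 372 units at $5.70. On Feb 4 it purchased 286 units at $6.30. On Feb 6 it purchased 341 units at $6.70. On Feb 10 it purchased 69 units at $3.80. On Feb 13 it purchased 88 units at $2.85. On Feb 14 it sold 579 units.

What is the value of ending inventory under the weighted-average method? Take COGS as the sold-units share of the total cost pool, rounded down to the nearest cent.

Feb 14, sell 579: 579/1274 × $6,973.60 → $3,169.32
Ending inventory (cost pool remaining) = $3,804.28

Ending inventory = $3,804.28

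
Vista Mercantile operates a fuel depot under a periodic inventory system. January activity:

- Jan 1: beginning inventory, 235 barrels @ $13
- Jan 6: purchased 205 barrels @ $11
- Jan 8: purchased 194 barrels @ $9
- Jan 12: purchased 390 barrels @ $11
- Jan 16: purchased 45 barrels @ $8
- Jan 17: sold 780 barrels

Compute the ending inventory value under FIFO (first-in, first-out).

Jan 17, 780 sold [FIFO — oldest first]: 235 @ $13 + 205 @ $11 + 194 @ $9 + 146 @ $11 = $8,662
Ending inventory: 244 @ $11 + 45 @ $8 = $3,044
Check: goods available $11,706 = COGS $8,662 + ending $3,044

Ending inventory = $3,044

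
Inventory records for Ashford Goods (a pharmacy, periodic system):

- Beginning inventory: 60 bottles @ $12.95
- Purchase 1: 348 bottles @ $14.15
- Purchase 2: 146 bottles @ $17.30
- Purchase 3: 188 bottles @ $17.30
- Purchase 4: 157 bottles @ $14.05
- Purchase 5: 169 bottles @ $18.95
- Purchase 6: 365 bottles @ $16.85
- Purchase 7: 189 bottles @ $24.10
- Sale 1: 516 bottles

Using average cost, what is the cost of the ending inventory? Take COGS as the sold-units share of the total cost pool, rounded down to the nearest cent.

Sale 1, sell 516: 516/1622 × $27,592.95 → $8,778.02
Ending inventory (cost pool remaining) = $18,814.93
Check: goods available $27,592.95 = COGS $8,778.02 + ending $18,814.93

Ending inventory = $18,814.93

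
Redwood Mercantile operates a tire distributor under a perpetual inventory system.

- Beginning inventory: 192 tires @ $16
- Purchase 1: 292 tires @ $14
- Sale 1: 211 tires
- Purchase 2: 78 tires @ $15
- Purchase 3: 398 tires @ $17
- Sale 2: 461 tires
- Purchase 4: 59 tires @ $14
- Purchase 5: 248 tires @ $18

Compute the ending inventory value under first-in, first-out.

Sale 1 (211) [FIFO — oldest first]: 192 @ $16 + 19 @ $14 = $3,338
Sale 2 (461) [FIFO — oldest first]: 273 @ $14 + 78 @ $15 + 110 @ $17 = $6,862
Total COGS = $3,338 + $6,862 = $10,200
Ending inventory: 288 @ $17 + 59 @ $14 + 248 @ $18 = $10,186

Ending inventory = $10,186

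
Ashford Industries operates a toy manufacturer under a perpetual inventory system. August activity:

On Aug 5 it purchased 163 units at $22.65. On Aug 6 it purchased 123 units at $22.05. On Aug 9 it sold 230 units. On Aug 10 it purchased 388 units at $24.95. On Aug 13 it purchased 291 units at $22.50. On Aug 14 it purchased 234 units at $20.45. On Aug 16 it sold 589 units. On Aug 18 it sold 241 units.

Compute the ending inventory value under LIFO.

Aug 9, 230 sold [LIFO — newest first]: 123 @ $22.05 + 107 @ $22.65 = $5,135.70
Aug 16, 589 sold [LIFO — newest first]: 234 @ $20.45 + 291 @ $22.50 + 64 @ $24.95 = $12,929.60
Aug 18, 241 sold [LIFO — newest first]: 241 @ $24.95 = $6,012.95
Total COGS = $5,135.70 + $12,929.60 + $6,012.95 = $24,078.25
Ending inventory: 56 @ $22.65 + 83 @ $24.95 = $3,339.25
Check: goods available $27,417.50 = COGS $24,078.25 + ending $3,339.25

Ending inventory = $3,339.25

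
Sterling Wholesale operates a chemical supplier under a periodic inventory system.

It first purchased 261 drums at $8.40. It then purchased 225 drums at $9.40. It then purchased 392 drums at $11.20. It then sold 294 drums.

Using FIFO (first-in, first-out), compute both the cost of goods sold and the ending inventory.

Sale 1 (294) [FIFO — oldest first]: 261 @ $8.40 + 33 @ $9.40 = $2,502.60
Ending inventory: 192 @ $9.40 + 392 @ $11.20 = $6,195.20

COGS = $2,502.60; ending inventory = $6,195.20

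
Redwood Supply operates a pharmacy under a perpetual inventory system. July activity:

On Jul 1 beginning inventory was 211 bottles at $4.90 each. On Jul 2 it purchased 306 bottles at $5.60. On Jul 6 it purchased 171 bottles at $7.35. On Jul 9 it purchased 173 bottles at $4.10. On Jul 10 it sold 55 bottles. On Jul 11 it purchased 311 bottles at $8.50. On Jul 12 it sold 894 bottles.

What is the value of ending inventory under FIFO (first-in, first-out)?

Ending inventory = $1,895.50

Jul 10, 55 sold [FIFO — oldest first]: 55 @ $4.90 = $269.50
Jul 12, 894 sold [FIFO — oldest first]: 156 @ $4.90 + 306 @ $5.60 + 171 @ $7.35 + 173 @ $4.10 + 88 @ $8.50 = $5,192.15
Total COGS = $269.50 + $5,192.15 = $5,461.65
Ending inventory: 223 @ $8.50 = $1,895.50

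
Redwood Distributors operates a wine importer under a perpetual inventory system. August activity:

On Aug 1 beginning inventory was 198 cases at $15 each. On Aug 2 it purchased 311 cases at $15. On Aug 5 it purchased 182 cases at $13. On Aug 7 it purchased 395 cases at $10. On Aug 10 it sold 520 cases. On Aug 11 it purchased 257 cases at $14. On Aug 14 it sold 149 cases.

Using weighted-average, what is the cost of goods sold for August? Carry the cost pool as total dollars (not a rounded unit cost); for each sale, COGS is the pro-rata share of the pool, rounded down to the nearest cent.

After Aug 1: 198 on hand, pool $2,970.00 (≈ $15.0000 each)
After Aug 2: 509 on hand, pool $7,635.00 (≈ $15.0000 each)
After Aug 5: 691 on hand, pool $10,001.00 (≈ $14.4732 each)
After Aug 7: 1086 on hand, pool $13,951.00 (≈ $12.8462 each)
Aug 10, sell 520: 520/1086 × $13,951.00 → $6,680.03
After Aug 11: 823 on hand, pool $10,868.97 (≈ $13.2065 each)
Aug 14, sell 149: 149/823 × $10,868.97 → $1,967.77
Total COGS = $6,680.03 + $1,967.77 = $8,647.80
Ending inventory (cost pool remaining) = $8,901.20
Check: goods available $17,549.00 = COGS $8,647.80 + ending $8,901.20

COGS = $8,647.80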